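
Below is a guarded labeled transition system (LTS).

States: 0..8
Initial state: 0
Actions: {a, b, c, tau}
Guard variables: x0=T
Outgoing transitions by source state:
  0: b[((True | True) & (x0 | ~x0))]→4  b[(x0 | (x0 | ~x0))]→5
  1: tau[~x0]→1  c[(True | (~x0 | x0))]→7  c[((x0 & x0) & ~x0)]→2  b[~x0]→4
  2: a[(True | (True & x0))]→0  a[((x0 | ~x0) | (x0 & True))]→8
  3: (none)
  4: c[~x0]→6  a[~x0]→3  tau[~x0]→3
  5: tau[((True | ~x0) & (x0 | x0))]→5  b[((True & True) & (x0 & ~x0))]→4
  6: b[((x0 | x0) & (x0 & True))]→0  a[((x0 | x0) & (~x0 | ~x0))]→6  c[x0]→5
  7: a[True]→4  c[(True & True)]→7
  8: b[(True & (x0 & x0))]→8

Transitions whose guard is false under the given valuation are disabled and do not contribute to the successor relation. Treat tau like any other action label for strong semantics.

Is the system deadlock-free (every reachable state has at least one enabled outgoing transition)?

Answer: DEADLOCK at state 4

Analysis:
R = {0,4,5}
  0: b→4  b→5  [deg 2]
  4: ∅  [no exit]
  5: tau→5  [deg 1]
Path to 4: b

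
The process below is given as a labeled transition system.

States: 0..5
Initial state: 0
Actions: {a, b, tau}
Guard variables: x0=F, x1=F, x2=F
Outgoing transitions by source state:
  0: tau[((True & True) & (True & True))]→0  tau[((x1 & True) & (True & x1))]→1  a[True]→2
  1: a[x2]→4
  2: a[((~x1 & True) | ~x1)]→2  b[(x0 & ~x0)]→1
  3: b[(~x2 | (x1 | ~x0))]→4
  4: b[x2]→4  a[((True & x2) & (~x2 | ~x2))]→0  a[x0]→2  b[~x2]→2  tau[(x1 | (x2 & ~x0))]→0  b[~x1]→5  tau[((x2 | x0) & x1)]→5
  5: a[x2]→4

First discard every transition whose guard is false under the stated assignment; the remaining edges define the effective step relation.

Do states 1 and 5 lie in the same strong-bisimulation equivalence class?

Bisimulation quotient by refinement:
  round 0: {{0,1,2,3,4,5}}
  round 1: {{0},{1,5},{2},{3,4}}
  round 2: {{0},{1,5},{2},{3},{4}}
stable after 3 split(s): 5 block(s)
class of 1: {1,5}; class of 5: {1,5}

Answer: BISIMILAR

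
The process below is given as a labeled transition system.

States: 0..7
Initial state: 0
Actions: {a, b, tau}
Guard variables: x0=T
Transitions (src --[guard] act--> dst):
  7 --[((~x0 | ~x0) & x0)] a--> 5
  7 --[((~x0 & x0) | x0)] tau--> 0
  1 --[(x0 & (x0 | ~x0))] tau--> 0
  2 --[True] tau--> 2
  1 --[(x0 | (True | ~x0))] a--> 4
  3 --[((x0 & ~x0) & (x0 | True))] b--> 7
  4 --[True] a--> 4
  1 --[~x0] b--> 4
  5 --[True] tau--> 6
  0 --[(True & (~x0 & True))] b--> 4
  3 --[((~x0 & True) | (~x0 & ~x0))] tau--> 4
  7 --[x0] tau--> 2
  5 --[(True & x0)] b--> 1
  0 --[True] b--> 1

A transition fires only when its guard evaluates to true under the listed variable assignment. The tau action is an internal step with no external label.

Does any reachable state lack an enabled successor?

R = {0,1,4}
  0: b→1  [deg 1]
  1: a→4  tau→0  [deg 2]
  4: a→4  [deg 1]

Answer: DEADLOCK-FREE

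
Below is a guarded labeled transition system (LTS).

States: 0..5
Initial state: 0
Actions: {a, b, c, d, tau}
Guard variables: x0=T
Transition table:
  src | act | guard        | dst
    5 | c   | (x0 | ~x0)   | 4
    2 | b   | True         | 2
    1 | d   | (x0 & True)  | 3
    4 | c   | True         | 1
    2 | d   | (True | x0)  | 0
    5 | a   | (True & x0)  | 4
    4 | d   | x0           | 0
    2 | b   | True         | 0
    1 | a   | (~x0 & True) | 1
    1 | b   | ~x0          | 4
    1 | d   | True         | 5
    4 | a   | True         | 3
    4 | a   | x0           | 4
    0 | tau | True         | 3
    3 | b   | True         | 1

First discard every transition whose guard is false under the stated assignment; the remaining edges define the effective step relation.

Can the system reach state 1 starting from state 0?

Answer: REACHABLE

Trace:
Guard filter leaves 13 enabled edge(s).
Layer 0: {0}
Layer 1: {3}  total {0,3}
Layer 2: {1}  total {0,1,3}
Layer 3: {5}  total {0,1,3,5}
Layer 4: {4}  total {0,1,3,4,5}
Reachable = {0,1,3,4,5}
witness 1: tau·b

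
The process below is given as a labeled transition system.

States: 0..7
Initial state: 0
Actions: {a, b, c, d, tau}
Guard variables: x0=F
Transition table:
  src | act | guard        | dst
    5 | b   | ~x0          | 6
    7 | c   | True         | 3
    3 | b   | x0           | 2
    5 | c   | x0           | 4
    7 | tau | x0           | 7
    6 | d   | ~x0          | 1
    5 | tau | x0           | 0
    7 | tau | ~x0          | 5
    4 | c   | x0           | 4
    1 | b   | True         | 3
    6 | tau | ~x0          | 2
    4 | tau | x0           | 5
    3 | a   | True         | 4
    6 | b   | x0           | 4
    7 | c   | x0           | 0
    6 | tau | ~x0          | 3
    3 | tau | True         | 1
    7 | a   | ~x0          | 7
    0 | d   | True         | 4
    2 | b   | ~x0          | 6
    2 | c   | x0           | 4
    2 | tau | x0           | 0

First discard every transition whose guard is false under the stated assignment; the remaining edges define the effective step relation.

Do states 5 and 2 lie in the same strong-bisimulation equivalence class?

Refine partition for ~:
  π0 = {{0,1,2,3,4,5,6,7}}
  π1 = {{0},{1,2,5},{3},{4},{6},{7}}
  π2 = {{0},{1},{2,5},{3},{4},{6},{7}}
Fixed point at round 3; 7 class(es).
5∈{2,5}, 2∈{2,5}

Answer: BISIMILAR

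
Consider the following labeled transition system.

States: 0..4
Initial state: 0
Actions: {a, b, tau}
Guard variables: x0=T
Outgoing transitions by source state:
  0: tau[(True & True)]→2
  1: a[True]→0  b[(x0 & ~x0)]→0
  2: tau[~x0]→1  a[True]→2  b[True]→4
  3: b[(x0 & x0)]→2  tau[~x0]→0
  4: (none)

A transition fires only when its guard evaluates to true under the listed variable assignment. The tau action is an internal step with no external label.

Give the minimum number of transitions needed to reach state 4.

Answer: 2

Working:
Layered search for 4:
  depth 0: {0}
  depth 1: {2}
  depth 2: {4}
first hit 4 at d=2 via tau·b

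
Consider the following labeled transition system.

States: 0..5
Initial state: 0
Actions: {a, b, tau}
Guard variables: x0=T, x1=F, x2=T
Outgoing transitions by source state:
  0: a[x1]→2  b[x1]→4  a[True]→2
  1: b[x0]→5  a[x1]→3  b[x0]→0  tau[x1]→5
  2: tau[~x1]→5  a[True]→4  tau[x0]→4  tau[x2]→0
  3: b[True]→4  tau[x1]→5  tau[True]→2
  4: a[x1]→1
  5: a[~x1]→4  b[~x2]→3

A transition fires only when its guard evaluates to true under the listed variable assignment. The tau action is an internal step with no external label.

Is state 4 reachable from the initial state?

10 transition(s) survive guard evaluation.
depth 0: {0}
depth 1: {2}  cumulative {0,2}
depth 2: {4,5}  cumulative {0,2,4,5}
Reach set: {0,2,4,5}
Path to 4: a·tau

Answer: REACHABLE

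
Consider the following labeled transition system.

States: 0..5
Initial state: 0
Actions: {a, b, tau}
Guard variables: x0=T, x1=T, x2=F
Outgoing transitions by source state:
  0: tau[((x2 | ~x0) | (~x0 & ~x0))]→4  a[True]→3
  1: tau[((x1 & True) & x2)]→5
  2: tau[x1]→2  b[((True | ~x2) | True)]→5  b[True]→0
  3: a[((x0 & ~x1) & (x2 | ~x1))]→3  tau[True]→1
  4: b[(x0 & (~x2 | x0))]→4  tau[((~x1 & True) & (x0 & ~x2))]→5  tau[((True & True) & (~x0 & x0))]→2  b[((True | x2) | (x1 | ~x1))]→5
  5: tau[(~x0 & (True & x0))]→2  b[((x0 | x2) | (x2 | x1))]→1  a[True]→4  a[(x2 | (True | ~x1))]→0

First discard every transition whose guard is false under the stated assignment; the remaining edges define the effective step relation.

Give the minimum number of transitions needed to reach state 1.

Breadth-first toward 1:
  depth 0: {0}
  depth 1: {3}
  depth 2: {1}
depth(1)=2, e.g. a·tau

Answer: 2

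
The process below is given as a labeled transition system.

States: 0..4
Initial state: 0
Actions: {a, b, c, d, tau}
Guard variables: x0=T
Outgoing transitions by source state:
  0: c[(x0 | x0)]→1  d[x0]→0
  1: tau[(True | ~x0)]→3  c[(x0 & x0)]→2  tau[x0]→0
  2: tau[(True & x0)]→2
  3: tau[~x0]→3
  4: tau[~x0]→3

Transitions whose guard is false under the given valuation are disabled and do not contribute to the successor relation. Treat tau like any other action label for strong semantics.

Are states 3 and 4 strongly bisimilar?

Answer: BISIMILAR

Analysis:
Bisimulation quotient by refinement:
  round 0: {{0,1,2,3,4}}
  round 1: {{0},{1},{2},{3,4}}
stable after 2 split(s): 4 block(s)
class of 3: {3,4}; class of 4: {3,4}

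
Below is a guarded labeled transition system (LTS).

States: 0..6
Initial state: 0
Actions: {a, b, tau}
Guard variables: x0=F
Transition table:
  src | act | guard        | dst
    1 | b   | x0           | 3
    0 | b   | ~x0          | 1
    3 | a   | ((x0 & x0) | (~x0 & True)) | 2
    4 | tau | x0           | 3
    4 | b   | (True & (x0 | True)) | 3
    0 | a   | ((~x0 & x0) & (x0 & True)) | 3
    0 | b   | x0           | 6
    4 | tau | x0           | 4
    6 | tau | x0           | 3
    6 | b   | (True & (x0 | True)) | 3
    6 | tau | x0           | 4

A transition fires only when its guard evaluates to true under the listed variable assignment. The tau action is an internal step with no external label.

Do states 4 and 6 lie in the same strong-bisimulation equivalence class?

Answer: BISIMILAR

Analysis:
Bisimulation quotient by refinement:
  P[0] = {{0,1,2,3,4,5,6}}
  P[1] = {{0,4,6},{1,2,5},{3}}
  P[2] = {{0},{1,2,5},{3},{4,6}}
4 equivalence class(es) (converged in 3)
[4]={4,6}  [6]={4,6}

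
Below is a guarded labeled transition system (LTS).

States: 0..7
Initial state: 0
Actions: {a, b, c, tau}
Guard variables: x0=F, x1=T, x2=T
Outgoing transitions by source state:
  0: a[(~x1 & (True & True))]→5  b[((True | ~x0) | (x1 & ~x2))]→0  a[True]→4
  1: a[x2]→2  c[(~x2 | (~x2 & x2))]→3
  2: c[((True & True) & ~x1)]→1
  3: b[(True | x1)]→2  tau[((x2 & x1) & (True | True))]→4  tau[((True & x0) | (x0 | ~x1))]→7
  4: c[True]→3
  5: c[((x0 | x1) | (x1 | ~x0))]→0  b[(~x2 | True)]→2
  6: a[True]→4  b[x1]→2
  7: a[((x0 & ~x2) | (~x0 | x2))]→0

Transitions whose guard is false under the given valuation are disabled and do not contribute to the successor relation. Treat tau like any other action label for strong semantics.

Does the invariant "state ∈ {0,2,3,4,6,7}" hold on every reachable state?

Answer: INVARIANT HOLDS

Working:
Allowed set {0,2,3,4,6,7}
R = {0,2,3,4}
  0: ✓
  2: ✓
  3: ✓
  4: ✓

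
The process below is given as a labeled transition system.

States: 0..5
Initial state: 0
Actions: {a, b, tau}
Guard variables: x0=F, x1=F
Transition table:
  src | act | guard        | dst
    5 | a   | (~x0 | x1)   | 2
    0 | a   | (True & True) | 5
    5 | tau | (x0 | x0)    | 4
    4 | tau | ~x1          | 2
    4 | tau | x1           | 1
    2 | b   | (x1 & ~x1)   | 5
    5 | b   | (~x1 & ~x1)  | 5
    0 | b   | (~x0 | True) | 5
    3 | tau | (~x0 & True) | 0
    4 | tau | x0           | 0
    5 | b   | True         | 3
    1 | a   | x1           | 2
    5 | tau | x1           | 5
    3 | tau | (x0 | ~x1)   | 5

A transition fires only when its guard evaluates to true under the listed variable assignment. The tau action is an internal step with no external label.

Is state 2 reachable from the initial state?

Answer: REACHABLE

Analysis:
8 transition(s) survive guard evaluation.
Layer 0: {0}
Layer 1: {5}  total {0,5}
Layer 2: {2,3}  total {0,2,3,5}
R = {0,2,3,5}
trace reaching 2: a·a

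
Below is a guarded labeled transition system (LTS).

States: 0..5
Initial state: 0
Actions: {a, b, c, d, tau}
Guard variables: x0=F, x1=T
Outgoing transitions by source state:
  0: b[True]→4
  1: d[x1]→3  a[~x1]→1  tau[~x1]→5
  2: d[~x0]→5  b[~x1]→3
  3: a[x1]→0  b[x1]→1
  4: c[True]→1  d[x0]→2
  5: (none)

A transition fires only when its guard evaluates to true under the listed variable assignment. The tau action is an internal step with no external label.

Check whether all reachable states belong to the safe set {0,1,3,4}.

Answer: INVARIANT HOLDS

Trace:
Safe = {0,1,3,4}
R = {0,1,3,4}
  0: ok
  1: ok
  3: ok
  4: ok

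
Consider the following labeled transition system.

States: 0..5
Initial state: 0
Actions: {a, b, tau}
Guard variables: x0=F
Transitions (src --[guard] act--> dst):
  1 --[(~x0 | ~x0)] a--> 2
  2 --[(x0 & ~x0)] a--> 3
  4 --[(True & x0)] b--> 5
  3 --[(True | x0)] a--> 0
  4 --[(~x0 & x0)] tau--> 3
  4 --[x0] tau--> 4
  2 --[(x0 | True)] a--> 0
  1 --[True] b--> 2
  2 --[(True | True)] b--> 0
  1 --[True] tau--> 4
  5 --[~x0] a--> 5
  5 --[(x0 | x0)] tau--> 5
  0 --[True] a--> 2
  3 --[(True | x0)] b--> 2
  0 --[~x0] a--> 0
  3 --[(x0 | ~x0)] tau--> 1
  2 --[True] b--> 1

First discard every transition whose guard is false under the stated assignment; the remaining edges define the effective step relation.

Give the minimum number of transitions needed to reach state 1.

BFS to 1:
  Layer 0: {0}
  Layer 1: {2}
  Layer 2: {1}
depth(1)=2, e.g. a·b

Answer: 2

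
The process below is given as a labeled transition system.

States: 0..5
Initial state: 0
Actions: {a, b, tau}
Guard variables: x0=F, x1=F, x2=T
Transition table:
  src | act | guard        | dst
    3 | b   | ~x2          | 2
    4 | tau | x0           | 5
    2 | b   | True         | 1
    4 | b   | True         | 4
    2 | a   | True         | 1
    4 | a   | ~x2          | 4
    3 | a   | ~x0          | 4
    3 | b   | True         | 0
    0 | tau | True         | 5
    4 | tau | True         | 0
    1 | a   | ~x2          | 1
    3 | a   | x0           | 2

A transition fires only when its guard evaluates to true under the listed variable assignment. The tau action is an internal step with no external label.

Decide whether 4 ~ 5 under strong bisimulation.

Answer: NOT BISIMILAR

Analysis:
Refine partition for ~:
  P[0] = {{0,1,2,3,4,5}}
  P[1] = {{0},{1,5},{2,3},{4}}
  P[2] = {{0},{1,5},{2},{3},{4}}
stable after 3 split(s): 5 block(s)
4∈{4}, 5∈{1,5}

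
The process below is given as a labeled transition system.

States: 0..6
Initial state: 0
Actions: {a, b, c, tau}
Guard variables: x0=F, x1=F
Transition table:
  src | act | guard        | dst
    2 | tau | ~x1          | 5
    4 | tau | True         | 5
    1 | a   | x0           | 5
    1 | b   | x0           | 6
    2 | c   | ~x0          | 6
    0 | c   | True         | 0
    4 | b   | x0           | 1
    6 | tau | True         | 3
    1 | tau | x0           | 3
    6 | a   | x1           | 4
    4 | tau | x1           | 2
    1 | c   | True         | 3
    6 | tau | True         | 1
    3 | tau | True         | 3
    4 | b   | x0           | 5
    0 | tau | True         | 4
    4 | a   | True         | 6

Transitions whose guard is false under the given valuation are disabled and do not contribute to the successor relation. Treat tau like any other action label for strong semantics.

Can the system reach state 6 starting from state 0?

Answer: REACHABLE

Trace:
10 transition(s) survive guard evaluation.
Layer 0: {0}
Layer 1: {4}  total {0,4}
Layer 2: {5,6}  total {0,4,5,6}
Layer 3: {1,3}  total {0,1,3,4,5,6}
Reach set: {0,1,3,4,5,6}
trace reaching 6: tau·a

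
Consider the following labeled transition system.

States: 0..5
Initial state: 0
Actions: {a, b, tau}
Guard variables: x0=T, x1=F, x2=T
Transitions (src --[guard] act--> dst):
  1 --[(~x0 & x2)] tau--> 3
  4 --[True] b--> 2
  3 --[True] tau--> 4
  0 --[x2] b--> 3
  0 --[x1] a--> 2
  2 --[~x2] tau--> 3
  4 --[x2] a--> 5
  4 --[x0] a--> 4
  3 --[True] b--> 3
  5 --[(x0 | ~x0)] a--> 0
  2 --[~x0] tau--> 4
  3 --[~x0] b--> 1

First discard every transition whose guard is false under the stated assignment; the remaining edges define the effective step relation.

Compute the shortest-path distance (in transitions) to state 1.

BFS to 1:
  depth 0: {0}
  depth 1: {3}
  depth 2: {4}
  depth 3: {2,5}
1 never appears.

Answer: UNREACHABLE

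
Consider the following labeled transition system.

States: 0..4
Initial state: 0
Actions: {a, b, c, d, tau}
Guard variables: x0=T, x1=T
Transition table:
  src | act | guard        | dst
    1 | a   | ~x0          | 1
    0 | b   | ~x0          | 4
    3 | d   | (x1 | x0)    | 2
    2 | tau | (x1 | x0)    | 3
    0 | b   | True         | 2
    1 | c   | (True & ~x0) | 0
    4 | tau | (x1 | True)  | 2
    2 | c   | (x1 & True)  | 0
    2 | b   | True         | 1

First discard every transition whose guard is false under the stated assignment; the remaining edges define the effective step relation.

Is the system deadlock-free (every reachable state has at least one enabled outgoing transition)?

Answer: DEADLOCK at state 1

Trace:
R = {0,1,2,3}
  0: b→2  [1 out]
  1: ∅  [STUCK]
  2: b→1  c→0  tau→3  [3 out]
  3: d→2  [1 out]
witness 1: b·b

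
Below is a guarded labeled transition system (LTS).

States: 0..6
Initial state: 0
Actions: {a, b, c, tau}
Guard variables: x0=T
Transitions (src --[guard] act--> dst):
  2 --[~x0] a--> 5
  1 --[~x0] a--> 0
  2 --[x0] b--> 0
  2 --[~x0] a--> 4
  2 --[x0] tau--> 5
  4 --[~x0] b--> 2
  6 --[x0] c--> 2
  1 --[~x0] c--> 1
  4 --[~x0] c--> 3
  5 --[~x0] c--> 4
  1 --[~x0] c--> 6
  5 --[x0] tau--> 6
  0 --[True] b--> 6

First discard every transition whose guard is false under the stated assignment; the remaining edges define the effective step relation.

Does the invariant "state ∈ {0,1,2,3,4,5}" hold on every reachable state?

Answer: INVARIANT VIOLATED at state 6

Working:
Safe = {0,1,2,3,4,5}
R = {0,2,5,6}
  0: ✓
  2: ✓
  5: ✓
  6: VIOLATES
counterexample path to 6: b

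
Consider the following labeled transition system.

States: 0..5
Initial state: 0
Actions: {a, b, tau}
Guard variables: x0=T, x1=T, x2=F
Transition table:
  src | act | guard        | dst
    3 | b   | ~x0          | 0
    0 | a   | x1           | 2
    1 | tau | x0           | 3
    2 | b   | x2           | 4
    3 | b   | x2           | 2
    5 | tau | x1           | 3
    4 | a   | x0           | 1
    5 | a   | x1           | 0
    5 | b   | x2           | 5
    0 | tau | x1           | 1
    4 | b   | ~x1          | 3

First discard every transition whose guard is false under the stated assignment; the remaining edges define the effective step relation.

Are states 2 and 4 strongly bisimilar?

Answer: NOT BISIMILAR

Trace:
Bisimulation quotient by refinement:
  P[0] = {{0,1,2,3,4,5}}
  P[1] = {{0,5},{1},{2,3},{4}}
  P[2] = {{0},{1},{2,3},{4},{5}}
5 equivalence class(es) (converged in 3)
2∈{2,3}, 4∈{4}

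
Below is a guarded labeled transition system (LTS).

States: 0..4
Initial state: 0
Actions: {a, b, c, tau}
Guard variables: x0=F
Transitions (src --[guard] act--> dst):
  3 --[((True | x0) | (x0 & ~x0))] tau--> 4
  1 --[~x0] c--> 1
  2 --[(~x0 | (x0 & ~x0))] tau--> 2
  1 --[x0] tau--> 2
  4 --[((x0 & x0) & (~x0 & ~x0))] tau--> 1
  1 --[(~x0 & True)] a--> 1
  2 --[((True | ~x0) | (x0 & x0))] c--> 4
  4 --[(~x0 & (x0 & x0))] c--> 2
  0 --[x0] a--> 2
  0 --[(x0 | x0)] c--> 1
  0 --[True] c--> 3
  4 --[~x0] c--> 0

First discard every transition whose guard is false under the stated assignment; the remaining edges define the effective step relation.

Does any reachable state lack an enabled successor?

Answer: DEADLOCK-FREE

Trace:
Reach set: {0,3,4}
  0: c→3  [1 exit(s)]
  3: tau→4  [1 exit(s)]
  4: c→0  [1 exit(s)]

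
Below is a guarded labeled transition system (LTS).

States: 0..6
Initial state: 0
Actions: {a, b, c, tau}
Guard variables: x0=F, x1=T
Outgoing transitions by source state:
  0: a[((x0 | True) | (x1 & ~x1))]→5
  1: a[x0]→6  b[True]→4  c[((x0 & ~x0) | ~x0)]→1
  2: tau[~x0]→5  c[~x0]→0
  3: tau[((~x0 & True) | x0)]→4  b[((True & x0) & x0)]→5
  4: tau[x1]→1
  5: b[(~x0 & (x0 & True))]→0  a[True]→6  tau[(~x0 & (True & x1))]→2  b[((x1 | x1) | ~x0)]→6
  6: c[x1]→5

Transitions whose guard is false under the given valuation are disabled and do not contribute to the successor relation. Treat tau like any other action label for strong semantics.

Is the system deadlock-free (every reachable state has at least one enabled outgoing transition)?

Answer: DEADLOCK-FREE

Analysis:
Reach set: {0,2,5,6}
  0: a→5  [1 out]
  2: c→0  tau→5  [2 out]
  5: a→6  b→6  tau→2  [3 out]
  6: c→5  [1 out]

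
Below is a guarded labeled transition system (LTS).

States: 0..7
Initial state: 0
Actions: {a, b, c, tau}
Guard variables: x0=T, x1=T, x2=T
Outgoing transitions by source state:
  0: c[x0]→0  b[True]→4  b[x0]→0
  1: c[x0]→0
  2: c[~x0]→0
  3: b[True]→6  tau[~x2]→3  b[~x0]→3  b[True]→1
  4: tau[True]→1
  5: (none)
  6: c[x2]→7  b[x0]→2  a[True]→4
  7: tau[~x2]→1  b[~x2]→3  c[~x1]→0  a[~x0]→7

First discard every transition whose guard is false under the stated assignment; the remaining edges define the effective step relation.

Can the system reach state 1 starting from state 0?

Answer: REACHABLE

Trace:
10 transition(s) survive guard evaluation.
L0 = {0}
L1 = {4}  cumulative {0,4}
L2 = {1}  cumulative {0,1,4}
Reach set: {0,1,4}
trace reaching 1: b·tau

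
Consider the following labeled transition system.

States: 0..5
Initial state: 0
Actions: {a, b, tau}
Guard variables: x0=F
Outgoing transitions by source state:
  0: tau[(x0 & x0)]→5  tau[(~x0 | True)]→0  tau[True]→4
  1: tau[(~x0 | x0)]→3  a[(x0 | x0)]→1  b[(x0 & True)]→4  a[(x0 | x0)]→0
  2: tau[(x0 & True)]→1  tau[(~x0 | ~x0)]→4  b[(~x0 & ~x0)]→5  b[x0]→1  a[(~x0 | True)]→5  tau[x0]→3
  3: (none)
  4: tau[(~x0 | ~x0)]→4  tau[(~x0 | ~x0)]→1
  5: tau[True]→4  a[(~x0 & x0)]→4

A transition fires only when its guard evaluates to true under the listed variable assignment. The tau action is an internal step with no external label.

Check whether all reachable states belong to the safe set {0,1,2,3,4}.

Answer: INVARIANT HOLDS

Analysis:
Safe = {0,1,2,3,4}
Reach set: {0,1,3,4}
  0: ok
  1: ok
  3: ok
  4: ok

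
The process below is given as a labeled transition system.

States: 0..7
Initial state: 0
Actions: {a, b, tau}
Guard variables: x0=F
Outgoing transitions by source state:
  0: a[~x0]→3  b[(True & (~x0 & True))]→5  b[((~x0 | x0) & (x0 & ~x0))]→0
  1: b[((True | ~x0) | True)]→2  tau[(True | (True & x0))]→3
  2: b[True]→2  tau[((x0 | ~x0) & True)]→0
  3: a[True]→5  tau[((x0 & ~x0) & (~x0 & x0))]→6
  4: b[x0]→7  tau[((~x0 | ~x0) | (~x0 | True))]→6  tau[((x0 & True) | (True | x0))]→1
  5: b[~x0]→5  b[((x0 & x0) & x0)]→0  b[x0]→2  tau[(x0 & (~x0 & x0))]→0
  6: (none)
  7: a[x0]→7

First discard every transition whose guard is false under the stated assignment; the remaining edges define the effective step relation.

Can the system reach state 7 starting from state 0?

Answer: UNREACHABLE

Working:
Guard filter leaves 10 enabled edge(s).
L0 = {0}
L1 = {3,5}  total {0,3,5}
Reach set: {0,3,5}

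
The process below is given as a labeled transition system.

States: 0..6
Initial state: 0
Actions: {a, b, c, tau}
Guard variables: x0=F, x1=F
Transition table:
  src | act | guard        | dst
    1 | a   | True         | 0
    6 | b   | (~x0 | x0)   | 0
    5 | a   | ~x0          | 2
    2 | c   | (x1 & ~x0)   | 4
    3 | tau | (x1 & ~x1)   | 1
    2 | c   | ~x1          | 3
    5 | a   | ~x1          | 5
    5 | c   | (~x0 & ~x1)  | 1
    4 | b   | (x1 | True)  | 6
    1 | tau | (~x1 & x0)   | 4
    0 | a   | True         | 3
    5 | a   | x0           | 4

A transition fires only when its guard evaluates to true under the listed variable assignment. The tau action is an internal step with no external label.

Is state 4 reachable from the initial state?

Answer: UNREACHABLE

Analysis:
8 transition(s) survive guard evaluation.
depth 0: {0}
depth 1: {3}  now seen {0,3}
Reachable = {0,3}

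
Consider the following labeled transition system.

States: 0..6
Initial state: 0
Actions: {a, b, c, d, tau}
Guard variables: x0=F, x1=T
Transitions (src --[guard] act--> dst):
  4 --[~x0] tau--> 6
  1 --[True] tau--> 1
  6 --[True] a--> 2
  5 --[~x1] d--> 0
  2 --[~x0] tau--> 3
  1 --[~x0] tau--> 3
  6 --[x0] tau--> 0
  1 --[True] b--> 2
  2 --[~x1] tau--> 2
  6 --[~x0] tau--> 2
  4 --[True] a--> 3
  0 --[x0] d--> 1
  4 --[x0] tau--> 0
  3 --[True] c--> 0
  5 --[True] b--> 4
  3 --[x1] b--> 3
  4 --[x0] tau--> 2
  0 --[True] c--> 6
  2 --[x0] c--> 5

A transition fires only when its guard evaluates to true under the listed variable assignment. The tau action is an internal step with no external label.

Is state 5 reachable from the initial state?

Guard filter leaves 12 enabled edge(s).
L0 = {0}
L1 = {6}  total {0,6}
L2 = {2}  total {0,2,6}
L3 = {3}  total {0,2,3,6}
Reachable = {0,2,3,6}

Answer: UNREACHABLE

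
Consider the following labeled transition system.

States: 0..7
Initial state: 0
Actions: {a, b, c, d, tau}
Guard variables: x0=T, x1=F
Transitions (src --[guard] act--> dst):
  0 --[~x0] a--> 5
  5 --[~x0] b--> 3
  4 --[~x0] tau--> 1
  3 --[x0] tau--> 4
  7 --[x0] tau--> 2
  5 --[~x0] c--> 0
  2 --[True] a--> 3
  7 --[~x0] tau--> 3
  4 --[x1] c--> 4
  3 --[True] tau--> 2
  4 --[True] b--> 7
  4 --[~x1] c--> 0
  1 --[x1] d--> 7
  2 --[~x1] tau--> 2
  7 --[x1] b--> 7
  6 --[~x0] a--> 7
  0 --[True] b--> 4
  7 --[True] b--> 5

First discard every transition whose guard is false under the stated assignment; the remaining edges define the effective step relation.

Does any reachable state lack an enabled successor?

R = {0,2,3,4,5,7}
  0: b→4  [1 out]
  2: a→3  tau→2  [2 out]
  3: tau→2  tau→4  [2 out]
  4: b→7  c→0  [2 out]
  5: ∅  [deadlock]
  7: b→5  tau→2  [2 out]
Path to 5: b·b·b

Answer: DEADLOCK at state 5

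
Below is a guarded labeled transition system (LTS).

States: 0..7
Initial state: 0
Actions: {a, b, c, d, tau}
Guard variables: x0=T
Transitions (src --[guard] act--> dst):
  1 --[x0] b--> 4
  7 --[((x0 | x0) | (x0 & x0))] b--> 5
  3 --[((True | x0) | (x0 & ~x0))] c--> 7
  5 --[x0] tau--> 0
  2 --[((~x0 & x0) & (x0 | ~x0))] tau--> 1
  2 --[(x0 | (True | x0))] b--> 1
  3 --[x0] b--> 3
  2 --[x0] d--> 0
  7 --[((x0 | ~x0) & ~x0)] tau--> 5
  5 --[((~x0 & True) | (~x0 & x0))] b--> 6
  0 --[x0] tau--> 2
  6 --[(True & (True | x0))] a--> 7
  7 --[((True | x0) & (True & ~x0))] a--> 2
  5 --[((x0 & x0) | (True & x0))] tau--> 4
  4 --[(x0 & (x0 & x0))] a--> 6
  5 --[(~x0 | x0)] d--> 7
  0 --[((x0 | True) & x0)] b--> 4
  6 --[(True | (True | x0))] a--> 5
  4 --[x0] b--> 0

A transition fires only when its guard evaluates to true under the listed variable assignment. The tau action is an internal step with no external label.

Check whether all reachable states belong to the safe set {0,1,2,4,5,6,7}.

Safe = {0,1,2,4,5,6,7}
R = {0,1,2,4,5,6,7}
  0: ok
  1: ok
  2: ok
  4: ok
  5: ok
  6: ok
  7: ok

Answer: INVARIANT HOLDS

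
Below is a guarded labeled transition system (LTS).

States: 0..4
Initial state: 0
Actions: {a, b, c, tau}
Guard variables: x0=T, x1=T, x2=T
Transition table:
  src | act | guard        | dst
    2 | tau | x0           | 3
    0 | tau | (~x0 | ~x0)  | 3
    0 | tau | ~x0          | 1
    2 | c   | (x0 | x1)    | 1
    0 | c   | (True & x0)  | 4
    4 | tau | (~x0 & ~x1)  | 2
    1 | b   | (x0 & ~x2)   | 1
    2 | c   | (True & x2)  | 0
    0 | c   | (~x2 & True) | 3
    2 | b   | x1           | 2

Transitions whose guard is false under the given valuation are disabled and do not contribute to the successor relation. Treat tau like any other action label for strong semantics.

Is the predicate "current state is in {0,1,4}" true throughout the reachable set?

Answer: INVARIANT HOLDS

Trace:
Inv-set: {0,1,4}
R = {0,4}
  0: safe
  4: safe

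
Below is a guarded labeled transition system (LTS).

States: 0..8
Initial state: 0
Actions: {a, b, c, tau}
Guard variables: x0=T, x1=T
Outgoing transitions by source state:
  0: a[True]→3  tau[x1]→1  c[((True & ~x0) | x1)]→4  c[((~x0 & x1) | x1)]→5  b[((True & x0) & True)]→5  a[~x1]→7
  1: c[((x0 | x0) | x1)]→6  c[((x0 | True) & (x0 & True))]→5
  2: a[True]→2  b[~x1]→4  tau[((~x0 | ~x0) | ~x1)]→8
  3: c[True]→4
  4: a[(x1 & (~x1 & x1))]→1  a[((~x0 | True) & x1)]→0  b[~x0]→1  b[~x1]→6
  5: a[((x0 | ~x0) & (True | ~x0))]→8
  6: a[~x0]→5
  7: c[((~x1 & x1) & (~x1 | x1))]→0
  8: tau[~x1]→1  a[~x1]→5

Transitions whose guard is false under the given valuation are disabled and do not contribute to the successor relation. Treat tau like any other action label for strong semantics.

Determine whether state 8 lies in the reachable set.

Answer: REACHABLE

Trace:
11 transition(s) survive guard evaluation.
L0 = {0}
L1 = {1,3,4,5}  cumulative {0,1,3,4,5}
L2 = {6,8}  cumulative {0,1,3,4,5,6,8}
Reachable = {0,1,3,4,5,6,8}
witness 8: c·a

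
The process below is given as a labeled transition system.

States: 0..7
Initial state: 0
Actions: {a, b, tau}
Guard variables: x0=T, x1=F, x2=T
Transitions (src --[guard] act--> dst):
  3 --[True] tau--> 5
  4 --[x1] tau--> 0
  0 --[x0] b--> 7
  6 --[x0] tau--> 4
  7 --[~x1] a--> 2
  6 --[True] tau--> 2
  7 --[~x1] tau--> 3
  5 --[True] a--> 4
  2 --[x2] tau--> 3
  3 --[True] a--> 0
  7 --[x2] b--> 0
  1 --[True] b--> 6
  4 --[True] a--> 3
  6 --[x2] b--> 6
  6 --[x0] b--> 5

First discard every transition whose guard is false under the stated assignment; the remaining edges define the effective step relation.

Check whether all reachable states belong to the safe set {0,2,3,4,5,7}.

Answer: INVARIANT HOLDS

Working:
Allowed set {0,2,3,4,5,7}
Reachable = {0,2,3,4,5,7}
  0: safe
  2: safe
  3: safe
  4: safe
  5: safe
  7: safe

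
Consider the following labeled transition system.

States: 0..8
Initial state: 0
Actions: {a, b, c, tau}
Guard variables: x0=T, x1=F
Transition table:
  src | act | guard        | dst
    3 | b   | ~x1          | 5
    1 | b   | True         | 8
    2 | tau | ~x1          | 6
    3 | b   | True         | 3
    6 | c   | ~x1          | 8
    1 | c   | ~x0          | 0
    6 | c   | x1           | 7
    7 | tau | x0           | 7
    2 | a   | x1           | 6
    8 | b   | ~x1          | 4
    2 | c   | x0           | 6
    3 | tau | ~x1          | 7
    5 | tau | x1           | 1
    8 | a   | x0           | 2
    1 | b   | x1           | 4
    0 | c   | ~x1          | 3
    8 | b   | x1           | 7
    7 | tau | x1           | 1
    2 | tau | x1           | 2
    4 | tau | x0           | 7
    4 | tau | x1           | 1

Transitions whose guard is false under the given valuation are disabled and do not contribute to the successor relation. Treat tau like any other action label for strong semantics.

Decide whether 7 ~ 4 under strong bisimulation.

Bisimulation quotient by refinement:
  P[0] = {{0,1,2,3,4,5,6,7,8}}
  P[1] = {{0,6},{1},{2},{3},{4,7},{5},{8}}
  P[2] = {{0},{1},{2},{3},{4,7},{5},{6},{8}}
stable after 3 split(s): 8 block(s)
7∈{4,7}, 4∈{4,7}

Answer: BISIMILAR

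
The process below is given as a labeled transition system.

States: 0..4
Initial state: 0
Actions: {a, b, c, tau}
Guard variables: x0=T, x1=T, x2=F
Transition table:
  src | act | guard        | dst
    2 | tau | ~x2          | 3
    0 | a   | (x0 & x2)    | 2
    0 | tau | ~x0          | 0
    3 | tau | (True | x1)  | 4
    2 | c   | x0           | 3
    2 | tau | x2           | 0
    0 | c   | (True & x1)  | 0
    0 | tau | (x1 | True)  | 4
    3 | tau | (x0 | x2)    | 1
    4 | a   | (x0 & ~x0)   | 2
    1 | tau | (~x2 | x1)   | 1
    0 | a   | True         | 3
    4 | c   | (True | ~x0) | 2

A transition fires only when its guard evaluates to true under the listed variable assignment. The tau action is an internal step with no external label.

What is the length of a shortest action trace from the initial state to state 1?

BFS to 1:
  L0 = {0}
  L1 = {3,4}
  L2 = {1,2}
1 enters at depth 2; path a·tau

Answer: 2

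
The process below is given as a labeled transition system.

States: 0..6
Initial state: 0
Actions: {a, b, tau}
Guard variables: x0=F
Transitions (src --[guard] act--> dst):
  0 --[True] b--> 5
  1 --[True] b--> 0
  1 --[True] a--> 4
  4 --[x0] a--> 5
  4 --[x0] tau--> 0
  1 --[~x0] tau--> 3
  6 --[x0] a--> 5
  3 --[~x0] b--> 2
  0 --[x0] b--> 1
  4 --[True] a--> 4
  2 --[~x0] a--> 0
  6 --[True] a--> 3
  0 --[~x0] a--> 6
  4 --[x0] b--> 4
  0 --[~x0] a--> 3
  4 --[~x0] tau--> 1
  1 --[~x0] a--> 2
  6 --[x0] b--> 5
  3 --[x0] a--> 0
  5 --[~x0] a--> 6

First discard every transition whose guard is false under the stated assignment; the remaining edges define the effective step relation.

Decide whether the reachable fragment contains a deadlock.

Reach set: {0,2,3,5,6}
  0: a→3  a→6  b→5  [deg 3]
  2: a→0  [deg 1]
  3: b→2  [deg 1]
  5: a→6  [deg 1]
  6: a→3  [deg 1]

Answer: DEADLOCK-FREE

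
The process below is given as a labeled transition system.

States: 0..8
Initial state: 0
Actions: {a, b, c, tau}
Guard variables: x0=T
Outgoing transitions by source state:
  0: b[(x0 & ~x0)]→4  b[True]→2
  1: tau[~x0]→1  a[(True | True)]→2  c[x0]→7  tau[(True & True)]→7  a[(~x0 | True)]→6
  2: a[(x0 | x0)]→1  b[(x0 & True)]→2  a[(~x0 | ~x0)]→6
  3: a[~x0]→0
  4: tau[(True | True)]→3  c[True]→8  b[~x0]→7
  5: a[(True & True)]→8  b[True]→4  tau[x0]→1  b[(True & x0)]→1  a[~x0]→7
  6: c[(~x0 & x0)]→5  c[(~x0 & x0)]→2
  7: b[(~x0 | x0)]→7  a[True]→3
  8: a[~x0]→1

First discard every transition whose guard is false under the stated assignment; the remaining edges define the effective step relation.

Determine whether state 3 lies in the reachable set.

Answer: REACHABLE

Working:
15 transition(s) survive guard evaluation.
Layer 0: {0}
Layer 1: {2}  now seen {0,2}
Layer 2: {1}  now seen {0,1,2}
Layer 3: {6,7}  now seen {0,1,2,6,7}
Layer 4: {3}  now seen {0,1,2,3,6,7}
Reach set: {0,1,2,3,6,7}
witness 3: b·a·c·a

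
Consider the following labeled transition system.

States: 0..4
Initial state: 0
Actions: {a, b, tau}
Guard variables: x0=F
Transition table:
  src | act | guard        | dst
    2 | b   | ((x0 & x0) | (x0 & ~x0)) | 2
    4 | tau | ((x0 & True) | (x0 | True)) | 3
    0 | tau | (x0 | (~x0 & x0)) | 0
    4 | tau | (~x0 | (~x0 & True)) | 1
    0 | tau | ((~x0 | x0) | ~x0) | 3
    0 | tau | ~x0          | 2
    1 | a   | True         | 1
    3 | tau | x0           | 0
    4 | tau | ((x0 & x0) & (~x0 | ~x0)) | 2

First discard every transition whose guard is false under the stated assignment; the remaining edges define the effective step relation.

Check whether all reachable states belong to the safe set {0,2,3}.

Answer: INVARIANT HOLDS

Analysis:
Allowed set {0,2,3}
Reachable = {0,2,3}
  0: safe
  2: safe
  3: safe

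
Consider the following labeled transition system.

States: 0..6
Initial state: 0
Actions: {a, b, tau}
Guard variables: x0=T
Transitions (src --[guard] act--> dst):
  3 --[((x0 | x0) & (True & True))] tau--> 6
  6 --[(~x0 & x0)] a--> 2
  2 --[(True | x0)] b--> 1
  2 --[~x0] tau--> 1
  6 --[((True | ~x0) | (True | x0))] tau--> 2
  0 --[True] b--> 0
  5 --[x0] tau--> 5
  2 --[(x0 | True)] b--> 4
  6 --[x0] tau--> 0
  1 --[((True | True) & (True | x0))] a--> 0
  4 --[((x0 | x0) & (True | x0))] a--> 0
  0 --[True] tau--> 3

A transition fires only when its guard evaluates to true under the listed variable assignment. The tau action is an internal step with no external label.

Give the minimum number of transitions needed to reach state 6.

Breadth-first toward 6:
  L0 = {0}
  L1 = {3}
  L2 = {6}
first hit 6 at d=2 via tau·tau

Answer: 2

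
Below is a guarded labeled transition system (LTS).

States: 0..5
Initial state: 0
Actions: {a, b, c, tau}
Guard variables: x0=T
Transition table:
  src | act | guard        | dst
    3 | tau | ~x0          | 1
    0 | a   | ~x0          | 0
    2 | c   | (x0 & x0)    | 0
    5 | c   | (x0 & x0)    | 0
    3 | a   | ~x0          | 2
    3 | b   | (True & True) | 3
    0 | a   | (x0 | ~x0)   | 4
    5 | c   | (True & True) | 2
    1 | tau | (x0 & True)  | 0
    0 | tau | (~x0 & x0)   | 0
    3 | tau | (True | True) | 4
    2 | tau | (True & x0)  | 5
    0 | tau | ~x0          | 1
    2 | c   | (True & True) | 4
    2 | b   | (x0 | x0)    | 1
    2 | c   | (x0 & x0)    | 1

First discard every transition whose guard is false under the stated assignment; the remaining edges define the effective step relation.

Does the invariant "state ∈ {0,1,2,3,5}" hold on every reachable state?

Answer: INVARIANT VIOLATED at state 4

Working:
Inv-set: {0,1,2,3,5}
R = {0,4}
  0: ok
  4: VIOLATES
witness against invariant: a → 4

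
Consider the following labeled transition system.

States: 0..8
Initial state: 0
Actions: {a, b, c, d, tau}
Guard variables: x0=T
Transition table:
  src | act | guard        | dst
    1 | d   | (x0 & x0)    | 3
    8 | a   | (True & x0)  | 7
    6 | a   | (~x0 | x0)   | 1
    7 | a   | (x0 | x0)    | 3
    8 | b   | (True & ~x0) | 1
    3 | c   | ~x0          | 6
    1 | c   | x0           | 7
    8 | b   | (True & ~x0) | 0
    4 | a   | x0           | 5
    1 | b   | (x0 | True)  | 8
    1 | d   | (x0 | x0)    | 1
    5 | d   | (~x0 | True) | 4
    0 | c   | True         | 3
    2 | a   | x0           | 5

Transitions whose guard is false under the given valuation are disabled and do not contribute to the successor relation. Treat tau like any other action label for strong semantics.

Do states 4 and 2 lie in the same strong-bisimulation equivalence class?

Answer: BISIMILAR

Trace:
Compute ~ classes (split until stable):
  π0 = {{0,1,2,3,4,5,6,7,8}}
  π1 = {{0},{1},{2,4,6,7,8},{3},{5}}
  π2 = {{0},{1},{2,4},{3},{5},{6},{7},{8}}
stable after 3 split(s): 8 block(s)
4∈{2,4}, 2∈{2,4}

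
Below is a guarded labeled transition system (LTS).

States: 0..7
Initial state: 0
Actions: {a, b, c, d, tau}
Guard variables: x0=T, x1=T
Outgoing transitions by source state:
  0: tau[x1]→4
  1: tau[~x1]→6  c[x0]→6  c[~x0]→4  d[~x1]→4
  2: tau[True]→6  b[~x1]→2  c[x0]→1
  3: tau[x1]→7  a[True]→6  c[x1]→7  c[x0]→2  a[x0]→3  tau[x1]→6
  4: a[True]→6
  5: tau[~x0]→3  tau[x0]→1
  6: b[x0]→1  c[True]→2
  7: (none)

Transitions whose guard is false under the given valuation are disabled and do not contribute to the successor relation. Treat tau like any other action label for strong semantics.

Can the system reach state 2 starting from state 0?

After dropping false guards: 14 live edges.
depth 0: {0}
depth 1: {4}  total {0,4}
depth 2: {6}  total {0,4,6}
depth 3: {1,2}  total {0,1,2,4,6}
R = {0,1,2,4,6}
trace reaching 2: tau·a·c

Answer: REACHABLE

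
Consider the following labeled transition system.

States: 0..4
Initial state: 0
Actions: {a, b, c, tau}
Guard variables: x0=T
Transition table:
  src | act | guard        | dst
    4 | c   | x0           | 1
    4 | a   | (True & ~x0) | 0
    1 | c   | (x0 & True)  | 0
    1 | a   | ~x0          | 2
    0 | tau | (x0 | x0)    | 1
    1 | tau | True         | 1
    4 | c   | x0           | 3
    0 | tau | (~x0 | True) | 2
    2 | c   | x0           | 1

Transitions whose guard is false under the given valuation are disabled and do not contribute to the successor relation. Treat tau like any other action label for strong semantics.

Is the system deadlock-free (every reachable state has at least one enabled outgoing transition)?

Answer: DEADLOCK-FREE

Trace:
R = {0,1,2}
  0: tau→1  tau→2  [2 out]
  1: c→0  tau→1  [2 out]
  2: c→1  [1 out]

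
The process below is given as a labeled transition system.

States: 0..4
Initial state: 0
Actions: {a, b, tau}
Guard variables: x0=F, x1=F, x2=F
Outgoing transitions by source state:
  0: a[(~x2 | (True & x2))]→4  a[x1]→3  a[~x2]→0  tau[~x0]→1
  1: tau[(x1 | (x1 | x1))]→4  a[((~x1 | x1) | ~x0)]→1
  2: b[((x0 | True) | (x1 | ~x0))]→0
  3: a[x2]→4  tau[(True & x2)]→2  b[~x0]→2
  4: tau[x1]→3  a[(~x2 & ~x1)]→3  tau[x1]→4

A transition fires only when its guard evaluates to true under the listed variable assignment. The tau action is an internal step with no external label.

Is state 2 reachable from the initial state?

Guard filter leaves 7 enabled edge(s).
Layer 0: {0}
Layer 1: {1,4}  total {0,1,4}
Layer 2: {3}  total {0,1,3,4}
Layer 3: {2}  total {0,1,2,3,4}
Reachable = {0,1,2,3,4}
Path to 2: a·a·b

Answer: REACHABLE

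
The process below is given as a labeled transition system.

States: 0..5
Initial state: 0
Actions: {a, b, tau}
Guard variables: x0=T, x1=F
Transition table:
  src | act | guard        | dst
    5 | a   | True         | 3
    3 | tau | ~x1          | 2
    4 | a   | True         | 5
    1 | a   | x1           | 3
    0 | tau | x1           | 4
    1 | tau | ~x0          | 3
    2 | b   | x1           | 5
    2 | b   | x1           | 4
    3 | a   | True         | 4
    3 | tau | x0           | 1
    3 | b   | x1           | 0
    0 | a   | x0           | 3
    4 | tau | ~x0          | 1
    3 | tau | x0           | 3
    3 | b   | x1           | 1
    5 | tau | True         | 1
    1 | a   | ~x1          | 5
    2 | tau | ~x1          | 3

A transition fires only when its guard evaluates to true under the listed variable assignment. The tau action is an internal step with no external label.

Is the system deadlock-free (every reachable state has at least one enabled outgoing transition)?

R = {0,1,2,3,4,5}
  0: a→3  [deg 1]
  1: a→5  [deg 1]
  2: tau→3  [deg 1]
  3: a→4  tau→1  tau→2  tau→3  [deg 4]
  4: a→5  [deg 1]
  5: a→3  tau→1  [deg 2]

Answer: DEADLOCK-FREE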